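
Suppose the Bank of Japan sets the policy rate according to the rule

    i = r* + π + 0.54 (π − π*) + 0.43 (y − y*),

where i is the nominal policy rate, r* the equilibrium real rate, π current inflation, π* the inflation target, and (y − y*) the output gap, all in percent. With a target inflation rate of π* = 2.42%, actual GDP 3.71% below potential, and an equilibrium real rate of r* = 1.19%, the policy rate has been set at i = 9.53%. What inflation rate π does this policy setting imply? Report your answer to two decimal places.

7.30%

Output 3.71% below potential → (y − y*) = -3.71.
Collecting π: i = r* + (1 + 0.54) π − 0.54 π* + 0.43 (y − y*)
1.54 π = 9.53 − 1.19 + 0.54 × 2.42 − 0.43 × (-3.71) = 11.2421
π = 11.2421 / 1.54 = 7.30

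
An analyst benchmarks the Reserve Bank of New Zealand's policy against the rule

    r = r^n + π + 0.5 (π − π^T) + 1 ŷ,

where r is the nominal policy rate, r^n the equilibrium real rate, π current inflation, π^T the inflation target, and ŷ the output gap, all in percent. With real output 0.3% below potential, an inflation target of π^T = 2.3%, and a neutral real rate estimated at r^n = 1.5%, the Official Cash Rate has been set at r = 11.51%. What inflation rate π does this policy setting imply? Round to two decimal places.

Output 0.3% below potential → ŷ = -0.3.
Collecting π: r = r^n + (1 + 0.5) π − 0.5 π^T + 1 ŷ
1.5 π = 11.51 − 1.5 + 0.5 × 2.3 − 1 × (-0.3) = 11.46
π = 11.46 / 1.5 = 7.64

7.64%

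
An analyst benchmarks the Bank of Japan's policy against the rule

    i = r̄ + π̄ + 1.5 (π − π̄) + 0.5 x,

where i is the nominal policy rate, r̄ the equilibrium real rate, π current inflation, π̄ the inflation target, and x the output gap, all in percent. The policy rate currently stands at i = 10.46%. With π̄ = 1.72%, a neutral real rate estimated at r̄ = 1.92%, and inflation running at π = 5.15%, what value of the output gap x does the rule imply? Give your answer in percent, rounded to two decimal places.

0.5 x = 10.46 − 1.92 − 1.72 − 1.5 × (5.15 − 1.72) = 1.675
x = 1.675 / 0.5 = 3.35

3.35%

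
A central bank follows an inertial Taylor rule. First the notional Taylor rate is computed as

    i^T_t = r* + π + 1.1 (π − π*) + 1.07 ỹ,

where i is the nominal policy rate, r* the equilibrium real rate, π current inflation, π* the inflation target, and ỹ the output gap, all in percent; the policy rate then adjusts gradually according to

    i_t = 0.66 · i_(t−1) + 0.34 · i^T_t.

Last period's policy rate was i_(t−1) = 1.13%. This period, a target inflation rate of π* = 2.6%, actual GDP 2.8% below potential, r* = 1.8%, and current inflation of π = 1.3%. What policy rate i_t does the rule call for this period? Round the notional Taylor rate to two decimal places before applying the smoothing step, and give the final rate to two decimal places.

0.29%

Output 2.8% below potential → ỹ = -2.8.
i^T_t = 1.8 + 1.3 + 1.1 × (1.3 − 2.6) + 1.07 × (-2.8)
   = 1.8 + 1.3 − 1.43 − 2.996 = -1.33
i_t = 0.66 × 1.13 + 0.34 × (-1.33) = 0.7458 − 0.4522 = 0.29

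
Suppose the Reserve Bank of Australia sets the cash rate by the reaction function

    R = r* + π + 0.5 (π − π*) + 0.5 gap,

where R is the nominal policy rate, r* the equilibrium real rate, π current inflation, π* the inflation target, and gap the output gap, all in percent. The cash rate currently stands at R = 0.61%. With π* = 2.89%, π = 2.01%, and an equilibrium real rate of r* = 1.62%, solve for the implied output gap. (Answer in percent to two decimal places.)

0.5 gap = 0.61 − 1.62 − 2.01 − 0.5 × (2.01 − 2.89) = -2.58
gap = -2.58 / 0.5 = -5.16

-5.16%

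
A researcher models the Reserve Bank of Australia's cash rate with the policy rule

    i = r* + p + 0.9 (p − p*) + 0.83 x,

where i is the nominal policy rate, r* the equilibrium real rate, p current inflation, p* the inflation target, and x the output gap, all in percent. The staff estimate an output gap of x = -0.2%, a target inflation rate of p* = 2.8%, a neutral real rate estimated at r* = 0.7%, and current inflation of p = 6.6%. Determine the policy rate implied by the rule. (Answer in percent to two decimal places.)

10.55%

i = 0.7 + 6.6 + 0.9 × (6.6 − 2.8) + 0.83 × (-0.2)
   = 0.7 + 6.6 + 3.42 − 0.166 = 10.55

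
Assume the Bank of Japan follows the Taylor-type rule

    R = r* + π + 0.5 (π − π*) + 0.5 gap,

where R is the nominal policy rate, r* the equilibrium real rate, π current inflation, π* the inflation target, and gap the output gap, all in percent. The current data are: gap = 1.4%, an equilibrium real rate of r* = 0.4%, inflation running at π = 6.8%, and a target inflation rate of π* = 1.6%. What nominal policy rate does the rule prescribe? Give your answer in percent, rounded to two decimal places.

R = 0.4 + 6.8 + 0.5 × (6.8 − 1.6) + 0.5 × 1.4
   = 0.4 + 6.8 + 2.6 + 0.7 = 10.50

10.50%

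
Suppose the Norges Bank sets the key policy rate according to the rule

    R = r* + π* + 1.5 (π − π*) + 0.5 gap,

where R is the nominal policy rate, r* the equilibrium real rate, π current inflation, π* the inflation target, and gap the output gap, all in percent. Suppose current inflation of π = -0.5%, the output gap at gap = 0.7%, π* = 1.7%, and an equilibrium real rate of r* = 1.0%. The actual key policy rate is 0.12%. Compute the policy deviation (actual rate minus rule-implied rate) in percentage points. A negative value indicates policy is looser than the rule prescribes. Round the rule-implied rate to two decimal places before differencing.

0.37 pp

R = 1.0 + 1.7 + 1.5 × (-0.5 − 1.7) + 0.5 × 0.7
   = 1.0 + 1.7 − 3.3 + 0.35 = -0.25
Deviation = 0.12 − (-0.25) = 0.37 pp.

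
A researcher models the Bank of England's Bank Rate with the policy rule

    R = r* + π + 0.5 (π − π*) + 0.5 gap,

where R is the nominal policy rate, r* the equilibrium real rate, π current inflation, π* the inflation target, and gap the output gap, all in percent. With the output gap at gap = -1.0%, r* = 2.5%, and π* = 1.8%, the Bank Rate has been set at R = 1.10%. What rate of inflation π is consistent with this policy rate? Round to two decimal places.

Collecting π: R = r* + (1 + 0.5) π − 0.5 π* + 0.5 gap
1.5 π = 1.10 − 2.5 + 0.5 × 1.8 − 0.5 × (-1.0) = 0
π = 0 / 1.5 = 0.00

0.00%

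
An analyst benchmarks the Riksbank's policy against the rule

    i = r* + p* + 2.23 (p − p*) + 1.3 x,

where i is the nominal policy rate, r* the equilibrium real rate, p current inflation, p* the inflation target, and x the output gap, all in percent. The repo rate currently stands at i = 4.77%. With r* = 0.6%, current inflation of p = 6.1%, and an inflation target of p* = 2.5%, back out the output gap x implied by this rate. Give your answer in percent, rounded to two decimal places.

-4.89%

1.3 x = 4.77 − 0.6 − 2.5 − 2.23 × (6.1 − 2.5) = -6.358
x = -6.358 / 1.3 = -4.89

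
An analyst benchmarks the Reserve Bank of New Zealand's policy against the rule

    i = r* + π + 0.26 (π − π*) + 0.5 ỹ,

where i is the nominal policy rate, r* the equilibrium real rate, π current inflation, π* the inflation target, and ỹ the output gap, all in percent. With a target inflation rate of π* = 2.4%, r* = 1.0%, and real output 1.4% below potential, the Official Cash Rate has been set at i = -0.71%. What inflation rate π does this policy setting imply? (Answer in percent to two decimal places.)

-0.31%

Output 1.4% below potential → ỹ = -1.4.
Collecting π: i = r* + (1 + 0.26) π − 0.26 π* + 0.5 ỹ
1.26 π = -0.71 − 1.0 + 0.26 × 2.4 − 0.5 × (-1.4) = -0.386
π = -0.386 / 1.26 = -0.31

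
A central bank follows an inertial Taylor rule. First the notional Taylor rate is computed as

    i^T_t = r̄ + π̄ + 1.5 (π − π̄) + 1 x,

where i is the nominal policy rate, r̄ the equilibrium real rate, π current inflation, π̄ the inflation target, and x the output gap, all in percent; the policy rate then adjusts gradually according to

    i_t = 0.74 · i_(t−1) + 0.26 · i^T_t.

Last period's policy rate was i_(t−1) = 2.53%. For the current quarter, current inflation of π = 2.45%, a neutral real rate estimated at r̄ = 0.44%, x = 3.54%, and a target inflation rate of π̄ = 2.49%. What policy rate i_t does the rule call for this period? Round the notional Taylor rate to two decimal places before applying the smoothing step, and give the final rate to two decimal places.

i^T_t = 0.44 + 2.49 + 1.5 × (2.45 − 2.49) + 1 × 3.54
   = 0.44 + 2.49 − 0.06 + 3.54 = 6.41
i_t = 0.74 × 2.53 + 0.26 × 6.41 = 1.8722 + 1.6666 = 3.54

3.54%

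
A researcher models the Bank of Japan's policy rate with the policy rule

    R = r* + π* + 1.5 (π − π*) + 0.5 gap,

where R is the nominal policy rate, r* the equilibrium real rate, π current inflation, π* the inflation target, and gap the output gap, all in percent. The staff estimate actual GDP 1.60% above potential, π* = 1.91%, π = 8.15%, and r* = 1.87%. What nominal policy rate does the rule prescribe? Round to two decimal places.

Output 1.60% above potential → gap = 1.60.
R = 1.87 + 1.91 + 1.5 × (8.15 − 1.91) + 0.5 × 1.60
   = 1.87 + 1.91 + 9.36 + 0.8 = 13.94

13.94%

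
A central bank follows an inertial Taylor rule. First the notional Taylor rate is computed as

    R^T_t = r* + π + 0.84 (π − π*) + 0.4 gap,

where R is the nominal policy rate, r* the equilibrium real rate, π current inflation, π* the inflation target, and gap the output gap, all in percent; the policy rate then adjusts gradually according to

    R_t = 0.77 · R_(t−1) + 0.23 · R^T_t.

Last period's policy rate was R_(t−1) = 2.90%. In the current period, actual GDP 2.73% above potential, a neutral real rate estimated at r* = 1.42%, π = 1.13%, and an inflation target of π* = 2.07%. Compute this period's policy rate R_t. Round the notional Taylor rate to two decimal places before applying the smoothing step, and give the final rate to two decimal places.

Output 2.73% above potential → gap = 2.73.
R^T_t = 1.42 + 1.13 + 0.84 × (1.13 − 2.07) + 0.4 × 2.73
   = 1.42 + 1.13 − 0.7896 + 1.092 = 2.85
R_t = 0.77 × 2.90 + 0.23 × 2.85 = 2.233 + 0.6555 = 2.89

2.89%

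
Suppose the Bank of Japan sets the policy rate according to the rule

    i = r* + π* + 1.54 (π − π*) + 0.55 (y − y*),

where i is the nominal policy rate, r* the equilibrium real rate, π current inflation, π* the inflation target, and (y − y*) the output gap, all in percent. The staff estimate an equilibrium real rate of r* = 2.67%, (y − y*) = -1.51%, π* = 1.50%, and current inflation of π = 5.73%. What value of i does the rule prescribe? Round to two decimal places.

i = 2.67 + 1.50 + 1.54 × (5.73 − 1.50) + 0.55 × (-1.51)
   = 2.67 + 1.5 + 6.5142 − 0.8305 = 9.85

9.85%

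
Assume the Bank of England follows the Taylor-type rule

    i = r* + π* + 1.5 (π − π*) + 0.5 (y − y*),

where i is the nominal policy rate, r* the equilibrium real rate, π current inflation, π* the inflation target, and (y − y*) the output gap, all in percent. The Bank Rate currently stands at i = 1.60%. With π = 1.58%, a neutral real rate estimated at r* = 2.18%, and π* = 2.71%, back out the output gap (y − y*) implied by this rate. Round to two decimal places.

0.5 (y − y*) = 1.60 − 2.18 − 2.71 − 1.5 × (1.58 − 2.71) = -1.595
(y − y*) = -1.595 / 0.5 = -3.19

-3.19%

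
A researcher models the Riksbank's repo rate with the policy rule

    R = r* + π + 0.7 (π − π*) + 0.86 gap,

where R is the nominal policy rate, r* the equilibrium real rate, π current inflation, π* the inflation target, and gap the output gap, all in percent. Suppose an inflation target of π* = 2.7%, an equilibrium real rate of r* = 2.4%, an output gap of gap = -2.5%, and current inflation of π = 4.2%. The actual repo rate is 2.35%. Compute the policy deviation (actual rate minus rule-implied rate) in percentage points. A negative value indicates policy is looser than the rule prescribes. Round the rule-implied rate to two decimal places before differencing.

R = 2.4 + 4.2 + 0.7 × (4.2 − 2.7) + 0.86 × (-2.5)
   = 2.4 + 4.2 + 1.05 − 2.15 = 5.50
Deviation = 2.35 − 5.50 = -3.15 pp.

-3.15 pp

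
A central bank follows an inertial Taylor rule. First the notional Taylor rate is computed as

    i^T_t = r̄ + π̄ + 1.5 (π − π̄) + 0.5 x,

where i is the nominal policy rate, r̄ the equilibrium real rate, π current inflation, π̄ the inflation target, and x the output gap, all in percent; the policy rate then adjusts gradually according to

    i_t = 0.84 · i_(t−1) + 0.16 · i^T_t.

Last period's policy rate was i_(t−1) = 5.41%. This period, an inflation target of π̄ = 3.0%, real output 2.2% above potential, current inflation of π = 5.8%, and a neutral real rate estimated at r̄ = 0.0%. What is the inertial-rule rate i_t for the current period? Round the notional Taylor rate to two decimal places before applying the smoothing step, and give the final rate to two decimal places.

Output 2.2% above potential → x = 2.2.
i^T_t = 0.0 + 3.0 + 1.5 × (5.8 − 3.0) + 0.5 × 2.2
   = 0.0 + 3 + 4.2 + 1.1 = 8.30
i_t = 0.84 × 5.41 + 0.16 × 8.30 = 4.5444 + 1.328 = 5.87

5.87%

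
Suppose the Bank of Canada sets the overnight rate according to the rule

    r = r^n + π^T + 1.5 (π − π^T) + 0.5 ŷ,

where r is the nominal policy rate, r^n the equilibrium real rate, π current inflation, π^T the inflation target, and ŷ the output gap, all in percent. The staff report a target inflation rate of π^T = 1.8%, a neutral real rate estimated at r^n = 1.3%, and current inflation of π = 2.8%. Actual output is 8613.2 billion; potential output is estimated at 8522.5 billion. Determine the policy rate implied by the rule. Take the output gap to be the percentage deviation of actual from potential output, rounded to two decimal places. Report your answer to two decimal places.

Output gap = 100 × (8613.2 − 8522.5) / 8522.5 = 1.06%.
r = 1.30 + 1.80 + 1.5 × (2.80 − 1.80) + 0.5 × 1.06
   = 1.30 + 1.8 + 1.5 + 0.53 = 5.13

5.13%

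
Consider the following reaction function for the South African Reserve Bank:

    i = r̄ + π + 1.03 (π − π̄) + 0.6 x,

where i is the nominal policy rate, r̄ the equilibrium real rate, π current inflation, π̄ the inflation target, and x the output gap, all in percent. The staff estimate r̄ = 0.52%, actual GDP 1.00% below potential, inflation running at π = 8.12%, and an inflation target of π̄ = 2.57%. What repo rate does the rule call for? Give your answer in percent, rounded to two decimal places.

Output 1.00% below potential → x = -1.00.
i = 0.52 + 8.12 + 1.03 × (8.12 − 2.57) + 0.6 × (-1.00)
   = 0.52 + 8.12 + 5.7165 − 0.6 = 13.76

13.76%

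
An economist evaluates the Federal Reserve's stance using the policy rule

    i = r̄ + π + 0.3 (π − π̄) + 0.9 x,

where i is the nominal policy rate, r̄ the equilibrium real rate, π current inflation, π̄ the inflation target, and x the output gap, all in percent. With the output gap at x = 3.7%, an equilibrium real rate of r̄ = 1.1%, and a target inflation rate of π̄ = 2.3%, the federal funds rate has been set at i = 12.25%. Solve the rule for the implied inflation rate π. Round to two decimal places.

6.55%

Collecting π: i = r̄ + (1 + 0.3) π − 0.3 π̄ + 0.9 x
1.3 π = 12.25 − 1.1 + 0.3 × 2.3 − 0.9 × 3.7 = 8.51
π = 8.51 / 1.3 = 6.55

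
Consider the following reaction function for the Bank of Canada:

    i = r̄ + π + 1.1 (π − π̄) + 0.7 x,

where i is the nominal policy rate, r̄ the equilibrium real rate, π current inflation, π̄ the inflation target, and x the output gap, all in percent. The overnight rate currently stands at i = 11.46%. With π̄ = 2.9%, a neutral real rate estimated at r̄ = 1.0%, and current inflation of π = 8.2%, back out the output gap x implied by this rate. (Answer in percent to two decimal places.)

0.7 x = 11.46 − 1.0 − 8.2 − 1.1 × (8.2 − 2.9) = -3.57
x = -3.57 / 0.7 = -5.10

-5.10%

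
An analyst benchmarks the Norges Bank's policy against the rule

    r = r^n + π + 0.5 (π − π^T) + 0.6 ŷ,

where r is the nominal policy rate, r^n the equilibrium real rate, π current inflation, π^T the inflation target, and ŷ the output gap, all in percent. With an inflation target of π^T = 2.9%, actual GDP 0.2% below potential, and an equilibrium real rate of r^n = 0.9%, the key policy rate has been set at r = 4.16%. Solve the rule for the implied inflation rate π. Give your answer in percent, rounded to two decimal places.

Output 0.2% below potential → ŷ = -0.2.
Collecting π: r = r^n + (1 + 0.5) π − 0.5 π^T + 0.6 ŷ
1.5 π = 4.16 − 0.9 + 0.5 × 2.9 − 0.6 × (-0.2) = 4.83
π = 4.83 / 1.5 = 3.22

3.22%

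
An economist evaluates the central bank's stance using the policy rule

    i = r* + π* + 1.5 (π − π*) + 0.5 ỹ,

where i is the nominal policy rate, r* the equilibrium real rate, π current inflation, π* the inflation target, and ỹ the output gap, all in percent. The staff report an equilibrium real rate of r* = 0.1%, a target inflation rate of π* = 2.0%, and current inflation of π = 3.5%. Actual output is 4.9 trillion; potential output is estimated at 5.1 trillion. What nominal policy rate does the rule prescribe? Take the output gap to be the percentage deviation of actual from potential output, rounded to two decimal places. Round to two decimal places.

Output gap = 100 × (4.9 − 5.1) / 5.1 = -3.92%.
i = 0.10 + 2.00 + 1.5 × (3.50 − 2.00) + 0.5 × (-3.92)
   = 0.10 + 2 + 2.25 − 1.96 = 2.39

2.39%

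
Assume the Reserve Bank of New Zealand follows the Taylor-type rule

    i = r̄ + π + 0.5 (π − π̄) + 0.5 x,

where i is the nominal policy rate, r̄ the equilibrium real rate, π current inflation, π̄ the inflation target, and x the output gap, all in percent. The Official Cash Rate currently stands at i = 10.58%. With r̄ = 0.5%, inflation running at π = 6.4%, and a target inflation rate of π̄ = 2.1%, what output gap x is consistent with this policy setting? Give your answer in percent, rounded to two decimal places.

0.5 x = 10.58 − 0.5 − 6.4 − 0.5 × (6.4 − 2.1) = 1.53
x = 1.53 / 0.5 = 3.06

3.06%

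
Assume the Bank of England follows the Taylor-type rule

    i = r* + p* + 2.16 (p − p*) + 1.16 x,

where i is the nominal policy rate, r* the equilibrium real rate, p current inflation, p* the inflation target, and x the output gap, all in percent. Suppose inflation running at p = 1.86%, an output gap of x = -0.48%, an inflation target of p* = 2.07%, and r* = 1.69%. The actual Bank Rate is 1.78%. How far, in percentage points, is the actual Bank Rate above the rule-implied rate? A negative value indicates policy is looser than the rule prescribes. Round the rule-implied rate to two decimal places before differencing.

-0.97 pp

i = 1.69 + 2.07 + 2.16 × (1.86 − 2.07) + 1.16 × (-0.48)
   = 1.69 + 2.07 − 0.4536 − 0.5568 = 2.75
Deviation = 1.78 − 2.75 = -0.97 pp.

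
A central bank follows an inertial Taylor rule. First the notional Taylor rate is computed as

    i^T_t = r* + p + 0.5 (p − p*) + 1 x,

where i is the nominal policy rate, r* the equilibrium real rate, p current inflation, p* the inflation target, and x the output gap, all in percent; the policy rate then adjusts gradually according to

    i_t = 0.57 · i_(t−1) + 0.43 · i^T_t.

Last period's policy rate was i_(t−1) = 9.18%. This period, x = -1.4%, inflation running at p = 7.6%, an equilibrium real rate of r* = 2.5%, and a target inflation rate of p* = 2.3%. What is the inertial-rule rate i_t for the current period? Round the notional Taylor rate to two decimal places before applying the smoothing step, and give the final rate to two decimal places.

10.11%

i^T_t = 2.5 + 7.6 + 0.5 × (7.6 − 2.3) + 1 × (-1.4)
   = 2.5 + 7.6 + 2.65 − 1.4 = 11.35
i_t = 0.57 × 9.18 + 0.43 × 11.35 = 5.2326 + 4.8805 = 10.11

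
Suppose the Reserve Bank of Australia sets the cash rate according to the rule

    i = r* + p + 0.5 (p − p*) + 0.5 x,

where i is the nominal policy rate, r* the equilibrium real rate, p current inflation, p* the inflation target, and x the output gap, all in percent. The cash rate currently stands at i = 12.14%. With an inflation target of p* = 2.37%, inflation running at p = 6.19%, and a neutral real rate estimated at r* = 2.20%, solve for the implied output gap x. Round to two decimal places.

0.5 x = 12.14 − 2.20 − 6.19 − 0.5 × (6.19 − 2.37) = 1.84
x = 1.84 / 0.5 = 3.68

3.68%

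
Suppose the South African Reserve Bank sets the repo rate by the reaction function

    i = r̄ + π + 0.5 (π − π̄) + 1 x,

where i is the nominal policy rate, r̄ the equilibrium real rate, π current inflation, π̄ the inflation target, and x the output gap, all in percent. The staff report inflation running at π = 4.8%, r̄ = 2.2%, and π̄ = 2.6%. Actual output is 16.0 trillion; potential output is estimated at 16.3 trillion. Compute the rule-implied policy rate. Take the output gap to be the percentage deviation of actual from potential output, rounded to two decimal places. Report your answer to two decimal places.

Output gap = 100 × (16.0 − 16.3) / 16.3 = -1.84%.
i = 2.20 + 4.80 + 0.5 × (4.80 − 2.60) + 1 × (-1.84)
   = 2.20 + 4.8 + 1.1 − 1.84 = 6.26

6.26%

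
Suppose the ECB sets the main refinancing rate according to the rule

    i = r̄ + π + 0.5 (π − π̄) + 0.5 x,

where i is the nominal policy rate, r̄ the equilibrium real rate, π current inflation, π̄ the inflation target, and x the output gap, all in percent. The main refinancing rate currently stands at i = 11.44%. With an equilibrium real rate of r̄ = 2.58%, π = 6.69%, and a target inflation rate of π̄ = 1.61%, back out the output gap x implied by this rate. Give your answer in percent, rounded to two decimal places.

-0.74%

0.5 x = 11.44 − 2.58 − 6.69 − 0.5 × (6.69 − 1.61) = -0.37
x = -0.37 / 0.5 = -0.74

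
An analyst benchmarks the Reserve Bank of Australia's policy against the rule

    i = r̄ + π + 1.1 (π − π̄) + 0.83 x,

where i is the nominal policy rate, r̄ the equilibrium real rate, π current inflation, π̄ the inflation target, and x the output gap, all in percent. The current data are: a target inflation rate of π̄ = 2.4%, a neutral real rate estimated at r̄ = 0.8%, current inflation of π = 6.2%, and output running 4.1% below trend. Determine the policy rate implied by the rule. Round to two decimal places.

7.78%

Output 4.1% below potential → x = -4.1.
i = 0.8 + 6.2 + 1.1 × (6.2 − 2.4) + 0.83 × (-4.1)
   = 0.8 + 6.2 + 4.18 − 3.403 = 7.78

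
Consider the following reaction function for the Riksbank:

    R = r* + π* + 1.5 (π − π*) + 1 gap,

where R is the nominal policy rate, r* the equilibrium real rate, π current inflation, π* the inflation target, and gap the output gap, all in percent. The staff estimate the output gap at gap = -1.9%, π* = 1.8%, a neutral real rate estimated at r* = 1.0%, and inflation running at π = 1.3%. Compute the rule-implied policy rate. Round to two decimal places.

R = 1.0 + 1.8 + 1.5 × (1.3 − 1.8) + 1 × (-1.9)
   = 1.0 + 1.8 − 0.75 − 1.9 = 0.15

0.15%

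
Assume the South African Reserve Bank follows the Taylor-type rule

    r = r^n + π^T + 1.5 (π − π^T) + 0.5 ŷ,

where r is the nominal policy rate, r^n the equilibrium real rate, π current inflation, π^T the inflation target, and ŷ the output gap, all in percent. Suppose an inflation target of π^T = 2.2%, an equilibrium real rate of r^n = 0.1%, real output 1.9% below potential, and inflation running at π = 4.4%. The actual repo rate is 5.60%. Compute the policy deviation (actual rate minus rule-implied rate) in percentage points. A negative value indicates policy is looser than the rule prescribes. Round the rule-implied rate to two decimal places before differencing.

Output 1.9% below potential → ŷ = -1.9.
r = 0.1 + 2.2 + 1.5 × (4.4 − 2.2) + 0.5 × (-1.9)
   = 0.1 + 2.2 + 3.3 − 0.95 = 4.65
Deviation = 5.60 − 4.65 = 0.95 pp.

0.95 pp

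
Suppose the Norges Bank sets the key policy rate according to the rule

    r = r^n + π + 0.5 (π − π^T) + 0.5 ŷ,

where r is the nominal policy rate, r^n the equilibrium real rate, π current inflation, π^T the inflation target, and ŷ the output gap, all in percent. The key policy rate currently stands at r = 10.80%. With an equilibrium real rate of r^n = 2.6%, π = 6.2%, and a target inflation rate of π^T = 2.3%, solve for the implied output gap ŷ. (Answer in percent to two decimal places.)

0.5 ŷ = 10.80 − 2.6 − 6.2 − 0.5 × (6.2 − 2.3) = 0.05
ŷ = 0.05 / 0.5 = 0.10

0.10%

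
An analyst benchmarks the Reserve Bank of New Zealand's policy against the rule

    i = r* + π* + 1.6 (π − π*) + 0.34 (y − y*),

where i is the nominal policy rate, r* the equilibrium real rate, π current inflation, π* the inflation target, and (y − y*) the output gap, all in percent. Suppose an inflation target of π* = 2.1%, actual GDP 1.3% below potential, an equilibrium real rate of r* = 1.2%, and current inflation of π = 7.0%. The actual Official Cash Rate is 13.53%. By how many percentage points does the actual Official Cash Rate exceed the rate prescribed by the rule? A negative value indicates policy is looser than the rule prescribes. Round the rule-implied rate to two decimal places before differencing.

2.83 pp

Output 1.3% below potential → (y − y*) = -1.3.
i = 1.2 + 2.1 + 1.6 × (7.0 − 2.1) + 0.34 × (-1.3)
   = 1.2 + 2.1 + 7.84 − 0.442 = 10.70
Deviation = 13.53 − 10.70 = 2.83 pp.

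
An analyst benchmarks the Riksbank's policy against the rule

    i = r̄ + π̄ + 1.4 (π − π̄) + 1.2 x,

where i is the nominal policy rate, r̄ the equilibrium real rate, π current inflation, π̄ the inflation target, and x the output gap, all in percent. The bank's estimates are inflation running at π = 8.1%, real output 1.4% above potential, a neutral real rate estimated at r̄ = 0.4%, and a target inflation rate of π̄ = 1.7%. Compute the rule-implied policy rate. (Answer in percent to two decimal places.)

Output 1.4% above potential → x = 1.4.
i = 0.4 + 1.7 + 1.4 × (8.1 − 1.7) + 1.2 × 1.4
   = 0.4 + 1.7 + 8.96 + 1.68 = 12.74

12.74%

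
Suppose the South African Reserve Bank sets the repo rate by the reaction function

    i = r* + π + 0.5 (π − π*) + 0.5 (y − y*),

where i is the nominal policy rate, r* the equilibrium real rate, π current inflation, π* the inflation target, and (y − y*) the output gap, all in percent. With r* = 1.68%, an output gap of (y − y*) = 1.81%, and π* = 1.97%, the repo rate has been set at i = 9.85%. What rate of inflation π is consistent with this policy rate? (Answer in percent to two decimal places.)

5.50%

Collecting π: i = r* + (1 + 0.5) π − 0.5 π* + 0.5 (y − y*)
1.5 π = 9.85 − 1.68 + 0.5 × 1.97 − 0.5 × 1.81 = 8.25
π = 8.25 / 1.5 = 5.50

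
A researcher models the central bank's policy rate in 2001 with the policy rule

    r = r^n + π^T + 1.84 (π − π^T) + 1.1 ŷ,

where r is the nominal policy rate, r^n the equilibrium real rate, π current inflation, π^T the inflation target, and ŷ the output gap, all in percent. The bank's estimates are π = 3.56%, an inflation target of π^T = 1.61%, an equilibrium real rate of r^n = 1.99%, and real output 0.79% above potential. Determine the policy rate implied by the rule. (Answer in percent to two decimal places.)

Output 0.79% above potential → ŷ = 0.79.
r = 1.99 + 1.61 + 1.84 × (3.56 − 1.61) + 1.1 × 0.79
   = 1.99 + 1.61 + 3.588 + 0.869 = 8.06

8.06%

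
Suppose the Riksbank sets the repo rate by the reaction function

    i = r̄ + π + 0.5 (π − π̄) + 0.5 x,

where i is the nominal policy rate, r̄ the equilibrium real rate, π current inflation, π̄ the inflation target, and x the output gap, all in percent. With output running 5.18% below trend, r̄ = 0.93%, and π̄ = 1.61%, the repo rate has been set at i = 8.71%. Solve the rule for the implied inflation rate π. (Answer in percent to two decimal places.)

Output 5.18% below potential → x = -5.18.
Collecting π: i = r̄ + (1 + 0.5) π − 0.5 π̄ + 0.5 x
1.5 π = 8.71 − 0.93 + 0.5 × 1.61 − 0.5 × (-5.18) = 11.175
π = 11.175 / 1.5 = 7.45

7.45%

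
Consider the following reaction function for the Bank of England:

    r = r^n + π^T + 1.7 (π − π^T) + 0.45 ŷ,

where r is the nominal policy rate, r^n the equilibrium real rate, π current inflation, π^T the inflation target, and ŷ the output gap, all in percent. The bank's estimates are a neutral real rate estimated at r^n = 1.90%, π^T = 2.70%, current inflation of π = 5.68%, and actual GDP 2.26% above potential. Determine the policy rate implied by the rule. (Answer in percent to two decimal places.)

Output 2.26% above potential → ŷ = 2.26.
r = 1.90 + 2.70 + 1.7 × (5.68 − 2.70) + 0.45 × 2.26
   = 1.90 + 2.7 + 5.066 + 1.017 = 10.68

10.68%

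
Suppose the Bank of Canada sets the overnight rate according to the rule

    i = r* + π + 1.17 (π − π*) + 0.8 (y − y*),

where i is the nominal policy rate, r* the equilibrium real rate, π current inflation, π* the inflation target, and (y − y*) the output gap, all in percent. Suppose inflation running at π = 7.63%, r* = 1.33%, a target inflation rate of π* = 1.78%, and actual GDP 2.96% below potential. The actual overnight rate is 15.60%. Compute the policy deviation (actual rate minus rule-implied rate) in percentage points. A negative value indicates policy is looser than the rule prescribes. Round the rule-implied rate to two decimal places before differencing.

Output 2.96% below potential → (y − y*) = -2.96.
i = 1.33 + 7.63 + 1.17 × (7.63 − 1.78) + 0.8 × (-2.96)
   = 1.33 + 7.63 + 6.8445 − 2.368 = 13.44
Deviation = 15.60 − 13.44 = 2.16 pp.

2.16 pp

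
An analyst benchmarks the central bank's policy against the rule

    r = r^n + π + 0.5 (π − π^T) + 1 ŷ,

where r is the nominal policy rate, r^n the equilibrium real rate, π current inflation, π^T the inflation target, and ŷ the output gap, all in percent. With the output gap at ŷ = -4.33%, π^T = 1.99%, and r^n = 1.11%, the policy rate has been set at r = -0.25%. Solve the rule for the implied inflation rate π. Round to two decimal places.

2.64%

Collecting π: r = r^n + (1 + 0.5) π − 0.5 π^T + 1 ŷ
1.5 π = -0.25 − 1.11 + 0.5 × 1.99 − 1 × (-4.33) = 3.965
π = 3.965 / 1.5 = 2.64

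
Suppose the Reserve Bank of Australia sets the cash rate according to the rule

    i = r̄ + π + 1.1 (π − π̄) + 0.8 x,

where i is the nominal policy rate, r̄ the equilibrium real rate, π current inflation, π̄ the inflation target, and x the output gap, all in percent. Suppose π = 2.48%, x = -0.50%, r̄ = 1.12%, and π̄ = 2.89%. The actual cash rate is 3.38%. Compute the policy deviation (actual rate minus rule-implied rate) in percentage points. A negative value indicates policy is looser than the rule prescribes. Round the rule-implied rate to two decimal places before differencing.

0.63 pp

i = 1.12 + 2.48 + 1.1 × (2.48 − 2.89) + 0.8 × (-0.50)
   = 1.12 + 2.48 − 0.451 − 0.4 = 2.75
Deviation = 3.38 − 2.75 = 0.63 pp.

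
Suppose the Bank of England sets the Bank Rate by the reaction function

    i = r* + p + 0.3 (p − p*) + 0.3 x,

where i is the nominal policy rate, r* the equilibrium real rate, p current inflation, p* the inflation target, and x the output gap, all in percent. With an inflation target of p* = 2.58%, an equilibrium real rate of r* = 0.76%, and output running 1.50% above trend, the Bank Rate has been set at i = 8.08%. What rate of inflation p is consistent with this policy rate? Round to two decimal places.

5.88%

Output 1.50% above potential → x = 1.50.
Collecting p: i = r* + (1 + 0.3) p − 0.3 p* + 0.3 x
1.3 p = 8.08 − 0.76 + 0.3 × 2.58 − 0.3 × 1.50 = 7.644
p = 7.644 / 1.3 = 5.88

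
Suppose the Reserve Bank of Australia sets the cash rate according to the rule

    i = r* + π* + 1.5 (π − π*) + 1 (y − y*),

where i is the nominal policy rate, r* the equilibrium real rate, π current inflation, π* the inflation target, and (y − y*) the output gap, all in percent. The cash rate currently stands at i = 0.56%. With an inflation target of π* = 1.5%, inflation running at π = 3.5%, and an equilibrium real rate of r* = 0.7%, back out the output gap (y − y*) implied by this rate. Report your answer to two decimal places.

1 (y − y*) = 0.56 − 0.7 − 1.5 − 1.5 × (3.5 − 1.5) = -4.64
(y − y*) = -4.64 / 1 = -4.64

-4.64%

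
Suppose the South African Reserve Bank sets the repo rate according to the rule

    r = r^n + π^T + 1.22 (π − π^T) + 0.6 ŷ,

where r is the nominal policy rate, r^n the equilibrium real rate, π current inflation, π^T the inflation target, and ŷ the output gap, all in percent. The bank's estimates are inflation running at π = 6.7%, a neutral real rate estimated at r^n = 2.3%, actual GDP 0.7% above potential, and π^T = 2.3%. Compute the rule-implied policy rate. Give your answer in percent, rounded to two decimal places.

Output 0.7% above potential → ŷ = 0.7.
r = 2.3 + 2.3 + 1.22 × (6.7 − 2.3) + 0.6 × 0.7
   = 2.3 + 2.3 + 5.368 + 0.42 = 10.39

10.39%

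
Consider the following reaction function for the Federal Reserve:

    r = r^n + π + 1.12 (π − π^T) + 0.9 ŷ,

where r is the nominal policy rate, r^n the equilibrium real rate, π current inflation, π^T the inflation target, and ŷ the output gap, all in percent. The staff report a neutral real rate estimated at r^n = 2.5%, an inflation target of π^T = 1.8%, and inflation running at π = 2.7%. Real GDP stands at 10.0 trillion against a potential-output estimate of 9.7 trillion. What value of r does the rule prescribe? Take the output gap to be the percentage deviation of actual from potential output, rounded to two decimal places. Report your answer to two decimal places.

Output gap = 100 × (10.0 − 9.7) / 9.7 = 3.09%.
r = 2.50 + 2.70 + 1.12 × (2.70 − 1.80) + 0.9 × 3.09
   = 2.50 + 2.7 + 1.008 + 2.781 = 8.99

8.99%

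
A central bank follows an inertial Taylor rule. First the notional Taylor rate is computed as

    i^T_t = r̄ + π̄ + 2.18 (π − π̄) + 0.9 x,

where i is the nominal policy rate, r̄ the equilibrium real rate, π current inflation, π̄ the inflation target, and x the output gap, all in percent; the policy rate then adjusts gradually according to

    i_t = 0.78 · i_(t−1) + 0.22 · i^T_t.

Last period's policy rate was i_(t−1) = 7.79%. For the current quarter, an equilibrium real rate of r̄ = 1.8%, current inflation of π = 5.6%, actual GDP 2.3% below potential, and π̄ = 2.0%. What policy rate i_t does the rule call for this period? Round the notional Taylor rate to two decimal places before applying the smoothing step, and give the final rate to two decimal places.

8.18%

Output 2.3% below potential → x = -2.3.
i^T_t = 1.8 + 2.0 + 2.18 × (5.6 − 2.0) + 0.9 × (-2.3)
   = 1.8 + 2 + 7.848 − 2.07 = 9.58
i_t = 0.78 × 7.79 + 0.22 × 9.58 = 6.0762 + 2.1076 = 8.18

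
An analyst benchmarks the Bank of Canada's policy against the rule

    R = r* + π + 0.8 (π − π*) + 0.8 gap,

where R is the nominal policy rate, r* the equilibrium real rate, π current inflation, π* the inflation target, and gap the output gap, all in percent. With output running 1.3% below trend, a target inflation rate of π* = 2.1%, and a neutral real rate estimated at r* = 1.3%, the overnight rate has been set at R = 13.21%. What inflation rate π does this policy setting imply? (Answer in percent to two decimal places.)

Output 1.3% below potential → gap = -1.3.
Collecting π: R = r* + (1 + 0.8) π − 0.8 π* + 0.8 gap
1.8 π = 13.21 − 1.3 + 0.8 × 2.1 − 0.8 × (-1.3) = 14.63
π = 14.63 / 1.8 = 8.13

8.13%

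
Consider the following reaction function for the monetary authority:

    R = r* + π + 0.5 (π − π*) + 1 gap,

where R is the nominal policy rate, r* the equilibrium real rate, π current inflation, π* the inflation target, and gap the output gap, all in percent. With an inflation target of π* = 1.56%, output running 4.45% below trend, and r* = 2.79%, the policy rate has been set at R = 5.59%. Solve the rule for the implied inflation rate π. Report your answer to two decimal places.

Output 4.45% below potential → gap = -4.45.
Collecting π: R = r* + (1 + 0.5) π − 0.5 π* + 1 gap
1.5 π = 5.59 − 2.79 + 0.5 × 1.56 − 1 × (-4.45) = 8.03
π = 8.03 / 1.5 = 5.35

5.35%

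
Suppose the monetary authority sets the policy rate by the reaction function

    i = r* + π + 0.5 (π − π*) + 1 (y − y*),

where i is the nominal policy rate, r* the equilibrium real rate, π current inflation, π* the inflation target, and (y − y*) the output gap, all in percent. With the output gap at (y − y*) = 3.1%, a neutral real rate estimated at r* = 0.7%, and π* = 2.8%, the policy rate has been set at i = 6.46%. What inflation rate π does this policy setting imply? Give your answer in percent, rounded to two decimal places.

Collecting π: i = r* + (1 + 0.5) π − 0.5 π* + 1 (y − y*)
1.5 π = 6.46 − 0.7 + 0.5 × 2.8 − 1 × 3.1 = 4.06
π = 4.06 / 1.5 = 2.71

2.71%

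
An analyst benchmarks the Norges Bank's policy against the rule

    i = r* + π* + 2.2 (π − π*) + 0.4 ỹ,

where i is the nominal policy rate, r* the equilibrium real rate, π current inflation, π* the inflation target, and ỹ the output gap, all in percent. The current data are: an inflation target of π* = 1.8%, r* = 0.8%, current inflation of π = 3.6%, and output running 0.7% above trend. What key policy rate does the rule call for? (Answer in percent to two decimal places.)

Output 0.7% above potential → ỹ = 0.7.
i = 0.8 + 1.8 + 2.2 × (3.6 − 1.8) + 0.4 × 0.7
   = 0.8 + 1.8 + 3.96 + 0.28 = 6.84

6.84%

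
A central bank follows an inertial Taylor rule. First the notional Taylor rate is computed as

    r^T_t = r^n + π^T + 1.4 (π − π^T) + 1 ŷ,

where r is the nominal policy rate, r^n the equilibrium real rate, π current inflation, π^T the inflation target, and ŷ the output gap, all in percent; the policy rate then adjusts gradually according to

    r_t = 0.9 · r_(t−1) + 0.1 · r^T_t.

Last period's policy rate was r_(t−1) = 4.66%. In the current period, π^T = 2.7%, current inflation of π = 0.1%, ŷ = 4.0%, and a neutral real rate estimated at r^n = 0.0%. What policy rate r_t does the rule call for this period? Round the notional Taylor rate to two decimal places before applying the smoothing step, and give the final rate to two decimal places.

r^T_t = 0.0 + 2.7 + 1.4 × (0.1 − 2.7) + 1 × 4.0
   = 0.0 + 2.7 − 3.64 + 4 = 3.06
r_t = 0.9 × 4.66 + 0.1 × 3.06 = 4.194 + 0.306 = 4.50

4.50%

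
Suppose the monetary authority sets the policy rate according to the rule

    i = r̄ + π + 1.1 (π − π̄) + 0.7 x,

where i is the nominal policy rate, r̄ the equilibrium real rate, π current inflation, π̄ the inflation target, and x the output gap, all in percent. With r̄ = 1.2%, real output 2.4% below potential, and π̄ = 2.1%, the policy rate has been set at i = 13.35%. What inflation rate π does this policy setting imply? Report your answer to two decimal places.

Output 2.4% below potential → x = -2.4.
Collecting π: i = r̄ + (1 + 1.1) π − 1.1 π̄ + 0.7 x
2.1 π = 13.35 − 1.2 + 1.1 × 2.1 − 0.7 × (-2.4) = 16.14
π = 16.14 / 2.1 = 7.69

7.69%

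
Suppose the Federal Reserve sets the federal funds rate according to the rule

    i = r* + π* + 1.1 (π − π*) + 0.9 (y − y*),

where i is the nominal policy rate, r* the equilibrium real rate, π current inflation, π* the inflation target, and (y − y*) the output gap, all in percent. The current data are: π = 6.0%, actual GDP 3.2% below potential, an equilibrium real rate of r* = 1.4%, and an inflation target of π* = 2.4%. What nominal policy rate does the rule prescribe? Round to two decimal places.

Output 3.2% below potential → (y − y*) = -3.2.
i = 1.4 + 2.4 + 1.1 × (6.0 − 2.4) + 0.9 × (-3.2)
   = 1.4 + 2.4 + 3.96 − 2.88 = 4.88

4.88%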